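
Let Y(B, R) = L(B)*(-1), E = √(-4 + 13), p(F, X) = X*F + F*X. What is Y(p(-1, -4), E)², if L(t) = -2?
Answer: 4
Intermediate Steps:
p(F, X) = 2*F*X (p(F, X) = F*X + F*X = 2*F*X)
E = 3 (E = √9 = 3)
Y(B, R) = 2 (Y(B, R) = -2*(-1) = 2)
Y(p(-1, -4), E)² = 2² = 4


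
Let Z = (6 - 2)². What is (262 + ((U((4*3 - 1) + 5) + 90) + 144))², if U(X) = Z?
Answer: 262144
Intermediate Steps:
Z = 16 (Z = 4² = 16)
U(X) = 16
(262 + ((U((4*3 - 1) + 5) + 90) + 144))² = (262 + ((16 + 90) + 144))² = (262 + (106 + 144))² = (262 + 250)² = 512² = 262144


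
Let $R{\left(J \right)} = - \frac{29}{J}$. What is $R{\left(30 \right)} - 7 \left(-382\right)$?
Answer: $\frac{80191}{30} \approx 2673.0$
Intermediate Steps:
$R{\left(30 \right)} - 7 \left(-382\right) = - \frac{29}{30} - 7 \left(-382\right) = \left(-29\right) \frac{1}{30} - -2674 = - \frac{29}{30} + 2674 = \frac{80191}{30}$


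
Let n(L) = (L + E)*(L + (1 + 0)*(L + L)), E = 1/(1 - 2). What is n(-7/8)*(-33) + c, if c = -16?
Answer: -11419/64 ≈ -178.42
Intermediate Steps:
E = -1 (E = 1/(-1) = -1)
n(L) = 3*L*(-1 + L) (n(L) = (L - 1)*(L + (1 + 0)*(L + L)) = (-1 + L)*(L + 1*(2*L)) = (-1 + L)*(L + 2*L) = (-1 + L)*(3*L) = 3*L*(-1 + L))
n(-7/8)*(-33) + c = (3*(-7/8)*(-1 - 7/8))*(-33) - 16 = (3*(-7/8)*(-15/8))*(-33) - 16 = (315/64)*(-33) - 16 = -10395/64 - 16 = -11419/64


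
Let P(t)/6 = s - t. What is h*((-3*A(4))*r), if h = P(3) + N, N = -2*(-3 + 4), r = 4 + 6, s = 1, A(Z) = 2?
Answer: 840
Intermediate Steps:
r = 10
P(t) = 6 - 6*t (P(t) = 6*(1 - t) = 6 - 6*t)
N = -2 (N = -2*1 = -2)
h = -14 (h = (6 - 6*3) - 2 = (6 - 18) - 2 = -12 - 2 = -14)
h*((-3*A(4))*r) = -14*(-3*2)*10 = -(-84)*10 = -14*(-60) = 840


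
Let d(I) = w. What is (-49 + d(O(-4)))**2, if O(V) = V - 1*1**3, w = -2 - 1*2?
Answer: 2809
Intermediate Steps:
w = -4 (w = -2 - 2 = -4)
O(V) = -1 + V (O(V) = V - 1*1 = V - 1 = -1 + V)
d(I) = -4
(-49 + d(O(-4)))**2 = (-49 - 4)**2 = (-53)**2 = 2809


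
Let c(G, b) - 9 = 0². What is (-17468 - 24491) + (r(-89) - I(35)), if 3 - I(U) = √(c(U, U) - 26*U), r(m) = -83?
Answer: -42045 + I*√901 ≈ -42045.0 + 30.017*I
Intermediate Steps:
c(G, b) = 9 (c(G, b) = 9 + 0² = 9 + 0 = 9)
I(U) = 3 - √(9 - 26*U)
(-17468 - 24491) + (r(-89) - I(35)) = (-17468 - 24491) + (-83 - (3 - √(9 - 26*35))) = -41959 + (-83 - (3 - √(9 - 910))) = -41959 + (-83 - (3 - √(-901))) = -41959 + (-83 - (3 - I*√901)) = -41959 + (-83 + (-3 + I*√901)) = -41959 + (-86 + I*√901) = -42045 + I*√901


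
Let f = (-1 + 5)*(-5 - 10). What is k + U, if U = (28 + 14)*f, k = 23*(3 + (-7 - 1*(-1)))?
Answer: -2589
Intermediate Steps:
k = -69 (k = 23*(3 + (-7 + 1)) = 23*(3 - 6) = 23*(-3) = -69)
f = -60 (f = 4*(-15) = -60)
U = -2520 (U = (28 + 14)*(-60) = 42*(-60) = -2520)
k + U = -69 - 2520 = -2589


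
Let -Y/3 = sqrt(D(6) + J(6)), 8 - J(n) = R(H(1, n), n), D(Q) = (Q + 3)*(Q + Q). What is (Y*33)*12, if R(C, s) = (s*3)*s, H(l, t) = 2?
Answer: -2376*sqrt(2) ≈ -3360.2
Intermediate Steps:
D(Q) = 2*Q*(3 + Q) (D(Q) = (3 + Q)*(2*Q) = 2*Q*(3 + Q))
R(C, s) = 3*s**2 (R(C, s) = (3*s)*s = 3*s**2)
J(n) = 8 - 3*n**2
Y = -6*sqrt(2) (Y = -3*sqrt(2*6*(3 + 6) + (8 - 3*6**2)) = -3*sqrt(2*6*9 + (8 - 3*36)) = -3*sqrt(108 + (8 - 108)) = -3*sqrt(108 - 100) = -6*sqrt(2) ≈ -8.4853)
(Y*33)*12 = (-6*sqrt(2)*33)*12 = -198*sqrt(2)*12 = -2376*sqrt(2)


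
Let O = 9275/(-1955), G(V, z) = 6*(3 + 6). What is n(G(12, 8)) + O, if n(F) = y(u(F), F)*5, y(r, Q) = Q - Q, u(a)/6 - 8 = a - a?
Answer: -1855/391 ≈ -4.7442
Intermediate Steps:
u(a) = 48 (u(a) = 48 + 6*(a - a) = 48 + 6*0 = 48 + 0 = 48)
y(r, Q) = 0
G(V, z) = 54 (G(V, z) = 6*9 = 54)
n(F) = 0 (n(F) = 0*5 = 0)
O = -1855/391 (O = 9275*(-1/1955) = -1855/391 ≈ -4.7442)
n(G(12, 8)) + O = 0 - 1855/391 = -1855/391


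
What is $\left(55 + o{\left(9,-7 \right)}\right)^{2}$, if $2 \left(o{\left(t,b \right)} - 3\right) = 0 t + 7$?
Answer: $\frac{15129}{4} \approx 3782.3$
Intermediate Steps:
$o{\left(t,b \right)} = \frac{13}{2}$ ($o{\left(t,b \right)} = 3 + \frac{0 t + 7}{2} = 3 + \frac{0 + 7}{2} = 3 + \frac{1}{2} \cdot 7 = 3 + \frac{7}{2} = \frac{13}{2}$)
$\left(55 + o{\left(9,-7 \right)}\right)^{2} = \left(55 + \frac{13}{2}\right)^{2} = \left(\frac{123}{2}\right)^{2} = \frac{15129}{4}$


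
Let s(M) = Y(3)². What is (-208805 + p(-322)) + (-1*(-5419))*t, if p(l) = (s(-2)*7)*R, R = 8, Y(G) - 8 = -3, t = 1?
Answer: -201986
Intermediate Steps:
Y(G) = 5 (Y(G) = 8 - 3 = 5)
s(M) = 25 (s(M) = 5² = 25)
p(l) = 1400 (p(l) = (25*7)*8 = 175*8 = 1400)
(-208805 + p(-322)) + (-1*(-5419))*t = (-208805 + 1400) - 1*(-5419)*1 = -207405 + 5419*1 = -207405 + 5419 = -201986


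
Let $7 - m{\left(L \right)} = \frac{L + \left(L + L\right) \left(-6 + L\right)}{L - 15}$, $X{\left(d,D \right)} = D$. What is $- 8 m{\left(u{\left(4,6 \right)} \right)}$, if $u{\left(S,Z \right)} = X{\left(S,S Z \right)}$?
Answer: $\frac{2200}{3} \approx 733.33$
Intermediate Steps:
$u{\left(S,Z \right)} = S Z$
$m{\left(L \right)} = 7 - \frac{L + 2 L \left(-6 + L\right)}{-15 + L}$ ($m{\left(L \right)} = 7 - \frac{L + \left(L + L\right) \left(-6 + L\right)}{L - 15} = 7 - \frac{L + 2 L \left(-6 + L\right)}{-15 + L}$)
$- 8 m{\left(u{\left(4,6 \right)} \right)} = - 8 \frac{-105 - 2 \left(4 \cdot 6\right)^{2} + 18 \cdot 4 \cdot 6}{-15 + 4 \cdot 6} = - 8 \frac{-105 - 2 \cdot 24^{2} + 18 \cdot 24}{-15 + 24} = - 8 \frac{-105 - 1152 + 432}{9} = - 8 \cdot \frac{1}{9} \left(-825\right) = \left(-8\right) \left(- \frac{275}{3}\right) = \frac{2200}{3}$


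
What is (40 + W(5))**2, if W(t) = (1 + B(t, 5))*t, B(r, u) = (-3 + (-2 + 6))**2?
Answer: 2500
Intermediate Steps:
B(r, u) = 1 (B(r, u) = (-3 + 4)**2 = 1**2 = 1)
W(t) = 2*t (W(t) = (1 + 1)*t = 2*t)
(40 + W(5))**2 = (40 + 2*5)**2 = (40 + 10)**2 = 50**2 = 2500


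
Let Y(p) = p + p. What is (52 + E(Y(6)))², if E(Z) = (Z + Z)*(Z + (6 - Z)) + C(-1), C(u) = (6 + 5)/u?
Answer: 34225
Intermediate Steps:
Y(p) = 2*p
C(u) = 11/u
E(Z) = -11 + 12*Z (E(Z) = (Z + Z)*(Z + (6 - Z)) + 11/(-1) = (2*Z)*6 + 11*(-1) = 12*Z - 11 = -11 + 12*Z)
(52 + E(Y(6)))² = (52 + (-11 + 12*(2*6)))² = (52 + (-11 + 12*12))² = (52 + (-11 + 144))² = (52 + 133)² = 185² = 34225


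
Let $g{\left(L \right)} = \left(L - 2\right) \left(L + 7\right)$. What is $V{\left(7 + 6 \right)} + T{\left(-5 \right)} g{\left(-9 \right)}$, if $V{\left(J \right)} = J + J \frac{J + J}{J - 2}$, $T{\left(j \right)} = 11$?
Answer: $\frac{3143}{11} \approx 285.73$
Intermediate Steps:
$g{\left(L \right)} = \left(-2 + L\right) \left(7 + L\right)$
$V{\left(J \right)} = J + \frac{2 J^{2}}{-2 + J}$ ($V{\left(J \right)} = J + J \frac{2 J}{-2 + J} = J + \frac{2 J^{2}}{-2 + J}$)
$V{\left(7 + 6 \right)} + T{\left(-5 \right)} g{\left(-9 \right)} = \frac{\left(7 + 6\right) \left(-2 + 3 \left(7 + 6\right)\right)}{-2 + \left(7 + 6\right)} + 11 \left(-14 + \left(-9\right)^{2} + 5 \left(-9\right)\right) = \frac{13 \left(-2 + 3 \cdot 13\right)}{-2 + 13} + 11 \left(-14 + 81 - 45\right) = \frac{13 \left(-2 + 39\right)}{11} + 11 \cdot 22 = 13 \cdot \frac{1}{11} \cdot 37 + 242 = \frac{481}{11} + 242 = \frac{3143}{11}$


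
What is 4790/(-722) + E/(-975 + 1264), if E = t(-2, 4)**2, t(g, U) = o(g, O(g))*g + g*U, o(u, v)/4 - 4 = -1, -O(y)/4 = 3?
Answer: -322491/104329 ≈ -3.0911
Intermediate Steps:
O(y) = -12 (O(y) = -4*3 = -12)
o(u, v) = 12 (o(u, v) = 16 + 4*(-1) = 16 - 4 = 12)
t(g, U) = 12*g + U*g (t(g, U) = 12*g + g*U = 12*g + U*g)
E = 1024 (E = (-2*(12 + 4))**2 = (-2*16)**2 = (-32)**2 = 1024)
4790/(-722) + E/(-975 + 1264) = 4790/(-722) + 1024/(-975 + 1264) = 4790*(-1/722) + 1024/289 = -2395/361 + 1024*(1/289) = -2395/361 + 1024/289 = -322491/104329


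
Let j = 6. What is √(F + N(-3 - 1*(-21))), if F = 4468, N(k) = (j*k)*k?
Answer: 2*√1603 ≈ 80.075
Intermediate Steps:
N(k) = 6*k² (N(k) = (6*k)*k = 6*k²)
√(F + N(-3 - 1*(-21))) = √(4468 + 6*(-3 - 1*(-21))²) = √(4468 + 6*(-3 + 21)²) = √(4468 + 6*18²) = √(4468 + 6*324) = √(4468 + 1944) = √6412 = 2*√1603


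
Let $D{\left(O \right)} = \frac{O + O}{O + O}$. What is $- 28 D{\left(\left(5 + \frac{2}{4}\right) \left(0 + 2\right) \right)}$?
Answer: $-28$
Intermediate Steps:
$D{\left(O \right)} = 1$ ($D{\left(O \right)} = \frac{2 O}{2 O} = 2 O \frac{1}{2 O} = 1$)
$- 28 D{\left(\left(5 + \frac{2}{4}\right) \left(0 + 2\right) \right)} = \left(-28\right) 1 = -28$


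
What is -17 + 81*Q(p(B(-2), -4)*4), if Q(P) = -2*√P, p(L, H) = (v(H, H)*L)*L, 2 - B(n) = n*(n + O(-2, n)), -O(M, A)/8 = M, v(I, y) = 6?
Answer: -17 - 9720*√6 ≈ -23826.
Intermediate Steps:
O(M, A) = -8*M
B(n) = 2 - n*(16 + n) (B(n) = 2 - n*(n - 8*(-2)) = 2 - n*(n + 16) = 2 - n*(16 + n))
p(L, H) = 6*L² (p(L, H) = (6*L)*L = 6*L²)
-17 + 81*Q(p(B(-2), -4)*4) = -17 + 81*(-2*2*(30*√6)) = -17 + 81*(-2*60*√6) = -17 + 81*(-120*√6) = -17 - 9720*√6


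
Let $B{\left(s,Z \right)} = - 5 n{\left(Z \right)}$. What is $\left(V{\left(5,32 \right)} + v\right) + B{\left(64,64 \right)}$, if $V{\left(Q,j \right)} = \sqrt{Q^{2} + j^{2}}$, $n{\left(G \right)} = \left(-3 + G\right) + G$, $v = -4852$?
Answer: $-5477 + \sqrt{1049} \approx -5444.6$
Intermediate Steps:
$n{\left(G \right)} = -3 + 2 G$
$B{\left(s,Z \right)} = 15 - 10 Z$ ($B{\left(s,Z \right)} = - 5 \left(-3 + 2 Z\right) = 15 - 10 Z$)
$\left(V{\left(5,32 \right)} + v\right) + B{\left(64,64 \right)} = \left(\sqrt{5^{2} + 32^{2}} - 4852\right) + \left(15 - 640\right) = \left(\sqrt{25 + 1024} - 4852\right) + \left(15 - 640\right) = \left(\sqrt{1049} - 4852\right) - 625 = \left(-4852 + \sqrt{1049}\right) - 625 = -5477 + \sqrt{1049}$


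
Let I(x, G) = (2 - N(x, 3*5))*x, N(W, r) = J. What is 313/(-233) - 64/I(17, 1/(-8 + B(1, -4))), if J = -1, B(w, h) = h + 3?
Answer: -30875/11883 ≈ -2.5983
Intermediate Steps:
B(w, h) = 3 + h
N(W, r) = -1
I(x, G) = 3*x (I(x, G) = (2 - 1*(-1))*x = (2 + 1)*x = 3*x)
313/(-233) - 64/I(17, 1/(-8 + B(1, -4))) = 313/(-233) - 64/(3*17) = 313*(-1/233) - 64/51 = -313/233 - 64*1/51 = -313/233 - 64/51 = -30875/11883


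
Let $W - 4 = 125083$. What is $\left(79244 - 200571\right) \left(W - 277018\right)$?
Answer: $18433332437$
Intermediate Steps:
$W = 125087$ ($W = 4 + 125083 = 125087$)
$\left(79244 - 200571\right) \left(W - 277018\right) = \left(79244 - 200571\right) \left(125087 - 277018\right) = \left(-121327\right) \left(-151931\right) = 18433332437$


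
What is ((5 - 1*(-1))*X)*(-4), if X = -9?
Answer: 216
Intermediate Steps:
((5 - 1*(-1))*X)*(-4) = ((5 - 1*(-1))*(-9))*(-4) = ((5 + 1)*(-9))*(-4) = (6*(-9))*(-4) = -54*(-4) = 216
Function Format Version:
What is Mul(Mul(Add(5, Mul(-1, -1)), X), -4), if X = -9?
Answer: 216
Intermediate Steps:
Mul(Mul(Add(5, Mul(-1, -1)), X), -4) = Mul(Mul(Add(5, Mul(-1, -1)), -9), -4) = Mul(Mul(Add(5, 1), -9), -4) = Mul(Mul(6, -9), -4) = Mul(-54, -4) = 216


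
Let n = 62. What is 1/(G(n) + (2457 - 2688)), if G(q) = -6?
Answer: -1/237 ≈ -0.0042194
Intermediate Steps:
1/(G(n) + (2457 - 2688)) = 1/(-6 + (2457 - 2688)) = 1/(-6 - 231) = 1/(-237) = -1/237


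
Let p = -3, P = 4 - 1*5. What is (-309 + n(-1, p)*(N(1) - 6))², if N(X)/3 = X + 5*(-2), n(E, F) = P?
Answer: 76176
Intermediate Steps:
P = -1 (P = 4 - 5 = -1)
n(E, F) = -1
N(X) = -30 + 3*X (N(X) = 3*(X + 5*(-2)) = 3*(X - 10) = 3*(-10 + X) = -30 + 3*X)
(-309 + n(-1, p)*(N(1) - 6))² = (-309 - ((-30 + 3*1) - 6))² = (-309 - ((-30 + 3) - 6))² = (-309 - (-27 - 6))² = (-309 - 1*(-33))² = (-309 + 33)² = (-276)² = 76176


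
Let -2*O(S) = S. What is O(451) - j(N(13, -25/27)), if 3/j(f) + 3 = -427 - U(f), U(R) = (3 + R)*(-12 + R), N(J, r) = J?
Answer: -50285/223 ≈ -225.49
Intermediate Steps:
O(S) = -S/2
U(R) = (-12 + R)*(3 + R)
j(f) = 3/(-394 - f² + 9*f) (j(f) = 3/(-3 + (-427 - (-36 + f² - 9*f))) = 3/(-3 + (-427 + (36 - f² + 9*f))) = 3/(-3 + (-391 - f² + 9*f)) = 3/(-394 - f² + 9*f))
O(451) - j(N(13, -25/27)) = -½*451 - (-3)/(394 + 13² - 9*13) = -451/2 - (-3)/(394 + 169 - 117) = -451/2 - (-3)/446 = -451/2 - 1*(-3/446) = -451/2 + 3/446 = -50285/223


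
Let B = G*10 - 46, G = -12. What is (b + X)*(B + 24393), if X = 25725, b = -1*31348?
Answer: -136228421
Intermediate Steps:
b = -31348
B = -166 (B = -12*10 - 46 = -120 - 46 = -166)
(b + X)*(B + 24393) = (-31348 + 25725)*(-166 + 24393) = -5623*24227 = -136228421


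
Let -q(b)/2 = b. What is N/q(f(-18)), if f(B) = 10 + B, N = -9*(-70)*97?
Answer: 30555/8 ≈ 3819.4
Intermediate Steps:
N = 61110 (N = 630*97 = 61110)
q(b) = -2*b
N/q(f(-18)) = 61110/((-2*(10 - 18))) = 61110/((-2*(-8))) = 61110/16 = 61110*(1/16) = 30555/8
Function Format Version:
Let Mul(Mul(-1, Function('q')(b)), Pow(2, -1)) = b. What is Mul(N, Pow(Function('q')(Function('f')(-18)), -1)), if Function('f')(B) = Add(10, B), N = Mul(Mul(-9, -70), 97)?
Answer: Rational(30555, 8) ≈ 3819.4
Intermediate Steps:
N = 61110 (N = Mul(630, 97) = 61110)
Function('q')(b) = Mul(-2, b)
Mul(N, Pow(Function('q')(Function('f')(-18)), -1)) = Mul(61110, Pow(Mul(-2, Add(10, -18)), -1)) = Mul(61110, Pow(Mul(-2, -8), -1)) = Mul(61110, Pow(16, -1)) = Mul(61110, Rational(1, 16)) = Rational(30555, 8)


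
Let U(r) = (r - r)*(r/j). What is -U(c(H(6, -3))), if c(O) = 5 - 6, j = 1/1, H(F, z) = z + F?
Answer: 0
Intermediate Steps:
H(F, z) = F + z
j = 1 (j = 1*1 = 1)
c(O) = -1
U(r) = 0 (U(r) = (r - r)*(r/1) = 0*(r*1) = 0*r = 0)
-U(c(H(6, -3))) = -1*0 = 0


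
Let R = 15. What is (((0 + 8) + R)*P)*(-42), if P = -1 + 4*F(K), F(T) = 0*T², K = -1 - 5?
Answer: 966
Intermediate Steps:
K = -6
F(T) = 0
P = -1 (P = -1 + 4*0 = -1 + 0 = -1)
(((0 + 8) + R)*P)*(-42) = (((0 + 8) + 15)*(-1))*(-42) = ((8 + 15)*(-1))*(-42) = (23*(-1))*(-42) = -23*(-42) = 966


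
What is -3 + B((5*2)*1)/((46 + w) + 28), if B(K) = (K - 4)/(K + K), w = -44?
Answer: -299/100 ≈ -2.9900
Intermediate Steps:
B(K) = (-4 + K)/(2*K) (B(K) = (-4 + K)/((2*K)) = (-4 + K)*(1/(2*K)) = (-4 + K)/(2*K))
-3 + B((5*2)*1)/((46 + w) + 28) = -3 + ((-4 + (5*2)*1)/(2*(((5*2)*1))))/((46 - 44) + 28) = -3 + ((-4 + 10*1)/(2*((10*1))))/(2 + 28) = -3 + ((½)*(-4 + 10)/10)/30 = -3 + ((½)*(⅒)*6)*(1/30) = -3 + (3/10)*(1/30) = -3 + 1/100 = -299/100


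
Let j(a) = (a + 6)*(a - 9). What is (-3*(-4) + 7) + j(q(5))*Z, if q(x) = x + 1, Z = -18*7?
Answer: 4555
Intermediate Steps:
Z = -126
q(x) = 1 + x
j(a) = (-9 + a)*(6 + a) (j(a) = (6 + a)*(-9 + a) = (-9 + a)*(6 + a))
(-3*(-4) + 7) + j(q(5))*Z = (-3*(-4) + 7) + (-54 + (1 + 5)² - 3*(1 + 5))*(-126) = (12 + 7) + (-54 + 6² - 3*6)*(-126) = 19 + (-54 + 36 - 18)*(-126) = 19 - 36*(-126) = 19 + 4536 = 4555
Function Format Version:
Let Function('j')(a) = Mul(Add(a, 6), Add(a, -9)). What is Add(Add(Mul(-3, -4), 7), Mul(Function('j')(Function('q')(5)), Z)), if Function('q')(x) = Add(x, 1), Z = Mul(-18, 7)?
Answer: 4555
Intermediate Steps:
Z = -126
Function('q')(x) = Add(1, x)
Function('j')(a) = Mul(Add(-9, a), Add(6, a)) (Function('j')(a) = Mul(Add(6, a), Add(-9, a)) = Mul(Add(-9, a), Add(6, a)))
Add(Add(Mul(-3, -4), 7), Mul(Function('j')(Function('q')(5)), Z)) = Add(Add(Mul(-3, -4), 7), Mul(Add(-54, Pow(Add(1, 5), 2), Mul(-3, Add(1, 5))), -126)) = Add(Add(12, 7), Mul(Add(-54, Pow(6, 2), Mul(-3, 6)), -126)) = Add(19, Mul(Add(-54, 36, -18), -126)) = Add(19, Mul(-36, -126)) = Add(19, 4536) = 4555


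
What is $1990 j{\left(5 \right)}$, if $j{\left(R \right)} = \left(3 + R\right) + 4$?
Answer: $23880$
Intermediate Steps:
$j{\left(R \right)} = 7 + R$
$1990 j{\left(5 \right)} = 1990 \left(7 + 5\right) = 1990 \cdot 12 = 23880$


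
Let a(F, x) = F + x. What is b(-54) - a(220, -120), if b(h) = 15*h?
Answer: -910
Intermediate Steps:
b(-54) - a(220, -120) = 15*(-54) - (220 - 120) = -810 - 1*100 = -810 - 100 = -910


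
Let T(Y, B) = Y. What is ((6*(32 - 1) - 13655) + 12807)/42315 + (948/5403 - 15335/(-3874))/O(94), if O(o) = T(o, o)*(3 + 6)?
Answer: -588878601/54737829020 ≈ -0.010758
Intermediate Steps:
O(o) = 9*o (O(o) = o*(3 + 6) = o*9 = 9*o)
((6*(32 - 1) - 13655) + 12807)/42315 + (948/5403 - 15335/(-3874))/O(94) = ((6*(32 - 1) - 13655) + 12807)/42315 + (948/5403 - 15335/(-3874))/((9*94)) = ((6*31 - 13655) + 12807)*(1/42315) + (948*(1/5403) - 15335*(-1/3874))/846 = ((186 - 13655) + 12807)*(1/42315) + (316/1801 + 15335/3874)*(1/846) = (-13469 + 12807)*(1/42315) + (28842519/6977074)*(1/846) = -662*1/42315 + 9614173/1967534868 = -662/42315 + 9614173/1967534868 = -588878601/54737829020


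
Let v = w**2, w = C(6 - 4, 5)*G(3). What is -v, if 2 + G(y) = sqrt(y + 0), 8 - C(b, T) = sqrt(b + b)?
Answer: -252 + 144*sqrt(3) ≈ -2.5847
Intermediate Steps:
C(b, T) = 8 - sqrt(2)*sqrt(b) (C(b, T) = 8 - sqrt(b + b) = 8 - sqrt(2*b) = 8 - sqrt(2)*sqrt(b))
G(y) = -2 + sqrt(y) (G(y) = -2 + sqrt(y + 0) = -2 + sqrt(y))
w = -12 + 6*sqrt(3) (w = (8 - sqrt(2)*sqrt(6 - 4))*(-2 + sqrt(3)) = (8 - sqrt(2)*sqrt(2))*(-2 + sqrt(3)) = (8 - 2)*(-2 + sqrt(3)) = 6*(-2 + sqrt(3)) = -12 + 6*sqrt(3) ≈ -1.6077)
v = (-12 + 6*sqrt(3))**2 ≈ 2.5847
-v = -(252 - 144*sqrt(3)) = -252 + 144*sqrt(3)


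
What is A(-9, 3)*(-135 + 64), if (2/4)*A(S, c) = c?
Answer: -426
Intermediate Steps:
A(S, c) = 2*c
A(-9, 3)*(-135 + 64) = (2*3)*(-135 + 64) = 6*(-71) = -426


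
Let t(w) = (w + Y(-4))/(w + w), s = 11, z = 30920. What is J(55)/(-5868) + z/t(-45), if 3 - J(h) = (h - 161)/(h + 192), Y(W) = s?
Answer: 2016689580001/24639732 ≈ 81847.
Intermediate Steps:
Y(W) = 11
J(h) = 3 - (-161 + h)/(192 + h) (J(h) = 3 - (h - 161)/(h + 192) = 3 - (-161 + h)/(192 + h))
t(w) = (11 + w)/(2*w) (t(w) = (w + 11)/(w + w) = (11 + w)/((2*w)) = (11 + w)*(1/(2*w)) = (11 + w)/(2*w))
J(55)/(-5868) + z/t(-45) = ((737 + 2*55)/(192 + 55))/(-5868) + 30920/(((1/2)*(11 - 45)/(-45))) = ((737 + 110)/247)*(-1/5868) + 30920/(((1/2)*(-1/45)*(-34))) = ((1/247)*847)*(-1/5868) + 30920/(17/45) = (847/247)*(-1/5868) + 30920*(45/17) = -847/1449396 + 1391400/17 = 2016689580001/24639732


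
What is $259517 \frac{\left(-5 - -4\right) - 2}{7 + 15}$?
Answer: $- \frac{778551}{22} \approx -35389.0$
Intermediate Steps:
$259517 \frac{\left(-5 - -4\right) - 2}{7 + 15} = 259517 \frac{\left(-5 + 4\right) - 2}{22} = 259517 \left(-1 - 2\right) \frac{1}{22} = 259517 \left(\left(-3\right) \frac{1}{22}\right) = 259517 \left(- \frac{3}{22}\right) = - \frac{778551}{22}$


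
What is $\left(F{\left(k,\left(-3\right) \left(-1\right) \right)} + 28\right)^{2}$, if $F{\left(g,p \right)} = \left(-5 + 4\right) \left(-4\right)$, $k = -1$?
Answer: $1024$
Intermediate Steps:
$F{\left(g,p \right)} = 4$ ($F{\left(g,p \right)} = \left(-1\right) \left(-4\right) = 4$)
$\left(F{\left(k,\left(-3\right) \left(-1\right) \right)} + 28\right)^{2} = \left(4 + 28\right)^{2} = 32^{2} = 1024$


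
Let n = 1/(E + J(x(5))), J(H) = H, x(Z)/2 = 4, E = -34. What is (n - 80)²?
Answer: 4330561/676 ≈ 6406.2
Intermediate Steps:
x(Z) = 8 (x(Z) = 2*4 = 8)
n = -1/26 (n = 1/(-34 + 8) = 1/(-26) = -1/26 ≈ -0.038462)
(n - 80)² = (-1/26 - 80)² = (-2081/26)² = 4330561/676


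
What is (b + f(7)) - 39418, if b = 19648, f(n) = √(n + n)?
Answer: -19770 + √14 ≈ -19766.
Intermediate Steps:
f(n) = √2*√n (f(n) = √(2*n) = √2*√n)
(b + f(7)) - 39418 = (19648 + √2*√7) - 39418 = (19648 + √14) - 39418 = -19770 + √14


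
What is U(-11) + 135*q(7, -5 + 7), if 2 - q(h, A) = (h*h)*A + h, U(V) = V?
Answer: -13916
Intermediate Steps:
q(h, A) = 2 - h - A*h**2 (q(h, A) = 2 - ((h*h)*A + h) = 2 - (h**2*A + h) = 2 - (A*h**2 + h) = 2 - (h + A*h**2) = 2 + (-h - A*h**2) = 2 - h - A*h**2)
U(-11) + 135*q(7, -5 + 7) = -11 + 135*(2 - 1*7 - 1*(-5 + 7)*7**2) = -11 + 135*(2 - 7 - 1*2*49) = -11 + 135*(2 - 7 - 98) = -11 + 135*(-103) = -11 - 13905 = -13916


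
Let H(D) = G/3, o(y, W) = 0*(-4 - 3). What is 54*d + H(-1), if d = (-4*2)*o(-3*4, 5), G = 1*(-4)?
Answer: -4/3 ≈ -1.3333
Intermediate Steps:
o(y, W) = 0 (o(y, W) = 0*(-7) = 0)
G = -4
d = 0 (d = -4*2*0 = -8*0 = 0)
H(D) = -4/3
54*d + H(-1) = 54*0 - 4/3 = 0 - 4/3 = -4/3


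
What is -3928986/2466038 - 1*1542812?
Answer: -1902318473921/1233019 ≈ -1.5428e+6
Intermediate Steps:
-3928986/2466038 - 1*1542812 = -3928986*1/2466038 - 1542812 = -1964493/1233019 - 1542812 = -1902318473921/1233019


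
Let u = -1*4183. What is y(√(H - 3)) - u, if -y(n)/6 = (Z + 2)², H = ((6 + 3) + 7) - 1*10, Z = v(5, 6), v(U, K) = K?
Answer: 3799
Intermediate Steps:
Z = 6
H = 6 (H = (9 + 7) - 10 = 16 - 10 = 6)
y(n) = -384 (y(n) = -6*(6 + 2)² = -6*8² = -6*64 = -384)
u = -4183
y(√(H - 3)) - u = -384 - 1*(-4183) = -384 + 4183 = 3799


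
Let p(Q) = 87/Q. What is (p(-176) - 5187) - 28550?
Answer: -5937799/176 ≈ -33738.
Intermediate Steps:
(p(-176) - 5187) - 28550 = (87/(-176) - 5187) - 28550 = (87*(-1/176) - 5187) - 28550 = (-87/176 - 5187) - 28550 = -912999/176 - 28550 = -5937799/176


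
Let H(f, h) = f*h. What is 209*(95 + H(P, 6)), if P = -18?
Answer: -2717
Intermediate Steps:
209*(95 + H(P, 6)) = 209*(95 - 18*6) = 209*(95 - 108) = 209*(-13) = -2717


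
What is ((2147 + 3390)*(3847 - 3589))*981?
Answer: 1401403626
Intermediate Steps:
((2147 + 3390)*(3847 - 3589))*981 = (5537*258)*981 = 1428546*981 = 1401403626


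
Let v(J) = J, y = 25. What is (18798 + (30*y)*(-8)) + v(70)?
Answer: 12868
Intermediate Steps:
(18798 + (30*y)*(-8)) + v(70) = (18798 + (30*25)*(-8)) + 70 = (18798 + 750*(-8)) + 70 = (18798 - 6000) + 70 = 12798 + 70 = 12868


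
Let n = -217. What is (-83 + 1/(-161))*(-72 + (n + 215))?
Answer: 988936/161 ≈ 6142.5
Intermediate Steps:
(-83 + 1/(-161))*(-72 + (n + 215)) = (-83 + 1/(-161))*(-72 + (-217 + 215)) = (-83 - 1/161)*(-72 - 2) = -13364/161*(-74) = 988936/161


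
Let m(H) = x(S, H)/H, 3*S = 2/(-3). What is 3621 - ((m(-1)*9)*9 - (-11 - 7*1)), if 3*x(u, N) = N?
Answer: 3576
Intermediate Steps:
S = -2/9 (S = (2/(-3))/3 = (2*(-1/3))/3 = (1/3)*(-2/3) = -2/9 ≈ -0.22222)
x(u, N) = N/3
m(H) = 1/3 (m(H) = (H/3)/H = 1/3)
3621 - ((m(-1)*9)*9 - (-11 - 7*1)) = 3621 - (((1/3)*9)*9 - (-11 - 7*1)) = 3621 - (3*9 - (-11 - 7)) = 3621 - (27 - 1*(-18)) = 3621 - (27 + 18) = 3621 - 1*45 = 3621 - 45 = 3576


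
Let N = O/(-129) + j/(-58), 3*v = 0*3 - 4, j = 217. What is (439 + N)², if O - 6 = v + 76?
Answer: 95175223896841/503822916 ≈ 1.8891e+5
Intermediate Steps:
v = -4/3 (v = (0*3 - 4)/3 = (0 - 4)/3 = (⅓)*(-4) = -4/3 ≈ -1.3333)
O = 242/3 (O = 6 + (-4/3 + 76) = 6 + 224/3 = 242/3 ≈ 80.667)
N = -98015/22446 (N = (242/3)/(-129) + 217/(-58) = (242/3)*(-1/129) + 217*(-1/58) = -242/387 - 217/58 = -98015/22446 ≈ -4.3667)
(439 + N)² = (439 - 98015/22446)² = (9755779/22446)² = 95175223896841/503822916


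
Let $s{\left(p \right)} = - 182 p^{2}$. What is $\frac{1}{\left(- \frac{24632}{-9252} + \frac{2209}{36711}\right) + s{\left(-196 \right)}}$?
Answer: $- \frac{3144909}{21988289432143} \approx -1.4303 \cdot 10^{-7}$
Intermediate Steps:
$\frac{1}{\left(- \frac{24632}{-9252} + \frac{2209}{36711}\right) + s{\left(-196 \right)}} = \frac{1}{\left(- \frac{24632}{-9252} + \frac{2209}{36711}\right) - 182 \left(-196\right)^{2}} = \frac{1}{\left(\left(-24632\right) \left(- \frac{1}{9252}\right) + 2209 \cdot \frac{1}{36711}\right) - 6991712} = \frac{1}{\left(\frac{6158}{2313} + \frac{2209}{36711}\right) - 6991712} = \frac{1}{\frac{8562065}{3144909} - 6991712} = \frac{1}{- \frac{21988289432143}{3144909}} = - \frac{3144909}{21988289432143}$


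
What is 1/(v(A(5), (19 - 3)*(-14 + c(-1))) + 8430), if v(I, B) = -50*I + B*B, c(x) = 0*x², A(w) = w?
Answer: 1/58356 ≈ 1.7136e-5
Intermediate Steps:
c(x) = 0
v(I, B) = B² - 50*I (v(I, B) = -50*I + B² = B² - 50*I)
1/(v(A(5), (19 - 3)*(-14 + c(-1))) + 8430) = 1/((((19 - 3)*(-14 + 0))² - 50*5) + 8430) = 1/(((16*(-14))² - 250) + 8430) = 1/(((-224)² - 250) + 8430) = 1/((50176 - 250) + 8430) = 1/(49926 + 8430) = 1/58356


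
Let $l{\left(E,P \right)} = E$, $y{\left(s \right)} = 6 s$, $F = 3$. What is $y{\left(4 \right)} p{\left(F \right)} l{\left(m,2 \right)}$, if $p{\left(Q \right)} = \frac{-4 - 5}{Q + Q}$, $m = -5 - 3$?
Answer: $288$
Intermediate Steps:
$m = -8$
$p{\left(Q \right)} = - \frac{9}{2 Q}$
$y{\left(4 \right)} p{\left(F \right)} l{\left(m,2 \right)} = 6 \cdot 4 \left(- \frac{9}{2 \cdot 3}\right) \left(-8\right) = 24 \left(\left(- \frac{9}{2}\right) \frac{1}{3}\right) \left(-8\right) = 24 \left(- \frac{3}{2}\right) \left(-8\right) = \left(-36\right) \left(-8\right) = 288$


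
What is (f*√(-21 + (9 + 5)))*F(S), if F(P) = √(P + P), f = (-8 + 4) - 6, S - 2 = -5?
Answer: 10*√42 ≈ 64.807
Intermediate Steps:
S = -3 (S = 2 - 5 = -3)
f = -10 (f = -4 - 6 = -10)
F(P) = √2*√P (F(P) = √(2*P) = √2*√P)
(f*√(-21 + (9 + 5)))*F(S) = (-10*√(-21 + (9 + 5)))*(√2*√(-3)) = (-10*√(-21 + 14))*(√2*(I*√3)) = (-10*I*√7)*(I*√6) = 10*√42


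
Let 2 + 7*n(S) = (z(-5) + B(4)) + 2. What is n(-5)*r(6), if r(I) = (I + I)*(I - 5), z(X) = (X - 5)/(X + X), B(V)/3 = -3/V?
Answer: -15/7 ≈ -2.1429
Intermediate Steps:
B(V) = -9/V (B(V) = 3*(-3/V) = -9/V)
z(X) = (-5 + X)/(2*X) (z(X) = (-5 + X)/((2*X)) = (-5 + X)*(1/(2*X)) = (-5 + X)/(2*X))
r(I) = 2*I*(-5 + I) (r(I) = (2*I)*(-5 + I) = 2*I*(-5 + I))
n(S) = -5/28 (n(S) = -2/7 + (((½)*(-5 - 5)/(-5) - 9/4) + 2)/7 = -2/7 + (((½)*(-⅕)*(-10) - 9*¼) + 2)/7 = -2/7 + ((1 - 9/4) + 2)/7 = -2/7 + (-5/4 + 2)/7 = -2/7 + (⅐)*(¾) = -2/7 + 3/28 = -5/28)
n(-5)*r(6) = -5*6*(-5 + 6)/14 = -5*6/14 = -5/28*12 = -15/7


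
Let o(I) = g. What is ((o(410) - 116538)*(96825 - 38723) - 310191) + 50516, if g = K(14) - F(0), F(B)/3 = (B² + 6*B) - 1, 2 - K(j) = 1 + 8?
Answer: -6771582959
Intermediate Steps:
K(j) = -7 (K(j) = 2 - (1 + 8) = 2 - 1*9 = 2 - 9 = -7)
F(B) = -3 + 3*B² + 18*B (F(B) = 3*((B² + 6*B) - 1) = 3*(-1 + B² + 6*B) = -3 + 3*B² + 18*B)
g = -4 (g = -7 - (-3 + 3*0² + 18*0) = -7 - (-3 + 3*0 + 0) = -7 - (-3 + 0 + 0) = -7 - 1*(-3) = -7 + 3 = -4)
o(I) = -4
((o(410) - 116538)*(96825 - 38723) - 310191) + 50516 = ((-4 - 116538)*(96825 - 38723) - 310191) + 50516 = (-116542*58102 - 310191) + 50516 = (-6771323284 - 310191) + 50516 = -6771633475 + 50516 = -6771582959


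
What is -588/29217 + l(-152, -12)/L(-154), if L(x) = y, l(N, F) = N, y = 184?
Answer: -189549/223997 ≈ -0.84621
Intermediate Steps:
L(x) = 184
-588/29217 + l(-152, -12)/L(-154) = -588/29217 - 152/184 = -588*1/29217 - 152*1/184 = -196/9739 - 19/23 = -189549/223997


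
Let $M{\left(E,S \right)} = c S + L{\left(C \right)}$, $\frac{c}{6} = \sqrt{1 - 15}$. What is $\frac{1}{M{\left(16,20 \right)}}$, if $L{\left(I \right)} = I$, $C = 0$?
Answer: $- \frac{i \sqrt{14}}{1680} \approx - 0.0022272 i$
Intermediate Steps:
$c = 6 i \sqrt{14}$ ($c = 6 \sqrt{1 - 15} = 6 \sqrt{-14} = 6 i \sqrt{14} \approx 22.45 i$)
$M{\left(E,S \right)} = 6 i S \sqrt{14}$ ($M{\left(E,S \right)} = 6 i \sqrt{14} S + 0 = 6 i S \sqrt{14} + 0 = 6 i S \sqrt{14}$)
$\frac{1}{M{\left(16,20 \right)}} = \frac{1}{6 i 20 \sqrt{14}} = \frac{1}{120 i \sqrt{14}} = - \frac{i \sqrt{14}}{1680}$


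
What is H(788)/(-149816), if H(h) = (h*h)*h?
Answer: -61162984/18727 ≈ -3266.0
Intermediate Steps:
H(h) = h**3 (H(h) = h**2*h = h**3)
H(788)/(-149816) = 788**3/(-149816) = 489303872*(-1/149816) = -61162984/18727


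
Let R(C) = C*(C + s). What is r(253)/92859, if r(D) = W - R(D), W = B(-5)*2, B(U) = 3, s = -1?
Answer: -21250/30953 ≈ -0.68652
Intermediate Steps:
R(C) = C*(-1 + C) (R(C) = C*(C - 1) = C*(-1 + C))
W = 6 (W = 3*2 = 6)
r(D) = 6 - D*(-1 + D)
r(253)/92859 = (6 - 1*253*(-1 + 253))/92859 = (6 - 1*253*252)*(1/92859) = (6 - 63756)*(1/92859) = -63750*1/92859 = -21250/30953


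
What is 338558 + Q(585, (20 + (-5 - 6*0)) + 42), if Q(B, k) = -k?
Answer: 338501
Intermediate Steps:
338558 + Q(585, (20 + (-5 - 6*0)) + 42) = 338558 - ((20 + (-5 - 6*0)) + 42) = 338558 - ((20 + (-5 + 0)) + 42) = 338558 - ((20 - 5) + 42) = 338558 - (15 + 42) = 338558 - 1*57 = 338558 - 57 = 338501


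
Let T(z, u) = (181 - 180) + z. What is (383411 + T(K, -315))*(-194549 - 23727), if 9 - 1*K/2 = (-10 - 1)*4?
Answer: -83712774968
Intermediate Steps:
K = 106 (K = 18 - 2*(-10 - 1)*4 = 18 - (-22)*4 = 18 - 2*(-44) = 18 + 88 = 106)
T(z, u) = 1 + z
(383411 + T(K, -315))*(-194549 - 23727) = (383411 + (1 + 106))*(-194549 - 23727) = (383411 + 107)*(-218276) = 383518*(-218276) = -83712774968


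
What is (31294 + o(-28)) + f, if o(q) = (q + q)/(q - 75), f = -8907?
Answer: 2305917/103 ≈ 22388.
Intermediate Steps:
o(q) = 2*q/(-75 + q) (o(q) = (2*q)/(-75 + q) = 2*q/(-75 + q))
(31294 + o(-28)) + f = (31294 + 2*(-28)/(-75 - 28)) - 8907 = (31294 + 2*(-28)/(-103)) - 8907 = (31294 + 2*(-28)*(-1/103)) - 8907 = (31294 + 56/103) - 8907 = 3223338/103 - 8907 = 2305917/103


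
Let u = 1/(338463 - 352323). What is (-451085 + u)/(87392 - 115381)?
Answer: 6252038101/387927540 ≈ 16.117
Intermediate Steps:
u = -1/13860 (u = 1/(-13860) = -1/13860 ≈ -7.2150e-5)
(-451085 + u)/(87392 - 115381) = (-451085 - 1/13860)/(87392 - 115381) = -6252038101/13860/(-27989) = -6252038101/13860*(-1/27989) = 6252038101/387927540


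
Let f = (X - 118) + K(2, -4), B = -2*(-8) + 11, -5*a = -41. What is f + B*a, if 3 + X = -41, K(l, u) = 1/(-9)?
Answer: 2668/45 ≈ 59.289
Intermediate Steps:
a = 41/5 (a = -⅕*(-41) = 41/5 ≈ 8.2000)
B = 27 (B = 16 + 11 = 27)
K(l, u) = -⅑
X = -44 (X = -3 - 41 = -44)
f = -1459/9 (f = (-44 - 118) - ⅑ = -162 - ⅑ = -1459/9 ≈ -162.11)
f + B*a = -1459/9 + 27*(41/5) = -1459/9 + 1107/5 = 2668/45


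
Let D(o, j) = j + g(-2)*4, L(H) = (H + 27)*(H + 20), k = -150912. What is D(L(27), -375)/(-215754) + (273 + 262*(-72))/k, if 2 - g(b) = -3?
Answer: 225814243/1808881536 ≈ 0.12484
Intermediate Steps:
g(b) = 5 (g(b) = 2 - 1*(-3) = 2 + 3 = 5)
L(H) = (20 + H)*(27 + H) (L(H) = (27 + H)*(20 + H) = (20 + H)*(27 + H))
D(o, j) = 20 + j (D(o, j) = j + 5*4 = j + 20 = 20 + j)
D(L(27), -375)/(-215754) + (273 + 262*(-72))/k = (20 - 375)/(-215754) + (273 + 262*(-72))/(-150912) = -355*(-1/215754) + (273 - 18864)*(-1/150912) = 355/215754 - 18591*(-1/150912) = 355/215754 + 6197/50304 = 225814243/1808881536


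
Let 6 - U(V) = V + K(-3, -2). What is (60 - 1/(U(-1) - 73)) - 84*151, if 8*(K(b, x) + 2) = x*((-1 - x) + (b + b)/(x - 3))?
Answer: -16019836/1269 ≈ -12624.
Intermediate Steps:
K(b, x) = -2 + x*(-1 - x + 2*b/(-3 + x))/8 (K(b, x) = -2 + (x*((-1 - x) + (b + b)/(x - 3)))/8 = -2 + (x*((-1 - x) + (2*b)/(-3 + x)))/8 = -2 + (x*((-1 - x) + 2*b/(-3 + x)))/8 = -2 + (x*(-1 - x + 2*b/(-3 + x)))/8 = -2 + x*(-1 - x + 2*b/(-3 + x))/8)
U(V) = 171/20 - V (U(V) = 6 - (V + (48 - 1*(-2)**3 - 13*(-2) + 2*(-2)**2 + 2*(-3)*(-2))/(8*(-3 - 2))) = 6 - (V + (1/8)*(48 - 1*(-8) + 26 + 2*4 + 12)/(-5)) = 6 - (V + (1/8)*(-1/5)*(48 + 8 + 26 + 8 + 12)) = 6 - (V + (1/8)*(-1/5)*102) = 6 - (V - 51/20) = 6 - (-51/20 + V) = 6 + (51/20 - V) = 171/20 - V)
(60 - 1/(U(-1) - 73)) - 84*151 = (60 - 1/((171/20 - 1*(-1)) - 73)) - 84*151 = (60 - 1/((171/20 + 1) - 73)) - 12684 = (60 - 1/(191/20 - 73)) - 12684 = (60 - 1/(-1269/20)) - 12684 = (60 - 1*(-20/1269)) - 12684 = (60 + 20/1269) - 12684 = 76160/1269 - 12684 = -16019836/1269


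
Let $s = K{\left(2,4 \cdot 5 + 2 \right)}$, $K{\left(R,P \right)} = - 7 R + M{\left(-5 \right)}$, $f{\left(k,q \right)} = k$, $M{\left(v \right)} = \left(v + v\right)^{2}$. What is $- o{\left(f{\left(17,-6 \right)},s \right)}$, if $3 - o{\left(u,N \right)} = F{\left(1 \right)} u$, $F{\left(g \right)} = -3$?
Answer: $-54$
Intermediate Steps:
$M{\left(v \right)} = 4 v^{2}$ ($M{\left(v \right)} = \left(2 v\right)^{2} = 4 v^{2}$)
$K{\left(R,P \right)} = 100 - 7 R$ ($K{\left(R,P \right)} = - 7 R + 4 \left(-5\right)^{2} = - 7 R + 4 \cdot 25 = - 7 R + 100 = 100 - 7 R$)
$s = 86$ ($s = 100 - 14 = 86$)
$o{\left(u,N \right)} = 3 + 3 u$ ($o{\left(u,N \right)} = 3 - - 3 u = 3 + 3 u$)
$- o{\left(f{\left(17,-6 \right)},s \right)} = - (3 + 3 \cdot 17) = - (3 + 51) = \left(-1\right) 54 = -54$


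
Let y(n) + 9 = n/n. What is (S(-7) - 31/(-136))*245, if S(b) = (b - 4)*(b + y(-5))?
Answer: 5505395/136 ≈ 40481.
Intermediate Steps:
y(n) = -8 (y(n) = -9 + n/n = -9 + 1 = -8)
S(b) = (-8 + b)*(-4 + b) (S(b) = (b - 4)*(b - 8) = (-4 + b)*(-8 + b) = (-8 + b)*(-4 + b))
(S(-7) - 31/(-136))*245 = ((32 + (-7)**2 - 12*(-7)) - 31/(-136))*245 = ((32 + 49 + 84) - 31*(-1/136))*245 = (165 + 31/136)*245 = (22471/136)*245 = 5505395/136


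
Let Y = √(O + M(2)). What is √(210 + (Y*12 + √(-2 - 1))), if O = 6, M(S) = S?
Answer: √(210 + 24*√2 + I*√3) ≈ 15.619 + 0.05545*I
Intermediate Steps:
Y = 2*√2 (Y = √(6 + 2) = √8 = 2*√2 ≈ 2.8284)
√(210 + (Y*12 + √(-2 - 1))) = √(210 + ((2*√2)*12 + √(-2 - 1))) = √(210 + (24*√2 + √(-3))) = √(210 + (24*√2 + I*√3)) = √(210 + 24*√2 + I*√3)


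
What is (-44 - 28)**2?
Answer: 5184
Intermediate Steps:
(-44 - 28)**2 = (-72)**2 = 5184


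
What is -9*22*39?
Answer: -7722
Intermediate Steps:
-9*22*39 = -198*39 = -7722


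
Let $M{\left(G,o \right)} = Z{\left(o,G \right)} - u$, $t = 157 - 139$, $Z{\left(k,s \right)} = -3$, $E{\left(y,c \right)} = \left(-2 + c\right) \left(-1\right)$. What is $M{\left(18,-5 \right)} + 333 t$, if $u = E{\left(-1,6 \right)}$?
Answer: $5995$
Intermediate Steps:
$E{\left(y,c \right)} = 2 - c$
$u = -4$ ($u = 2 - 6 = -4$)
$t = 18$
$M{\left(G,o \right)} = 1$ ($M{\left(G,o \right)} = -3 - -4 = -3 + 4 = 1$)
$M{\left(18,-5 \right)} + 333 t = 1 + 333 \cdot 18 = 1 + 5994 = 5995$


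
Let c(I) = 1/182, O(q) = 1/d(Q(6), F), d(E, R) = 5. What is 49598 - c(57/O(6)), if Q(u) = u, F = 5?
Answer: 9026835/182 ≈ 49598.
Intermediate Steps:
O(q) = 1/5
c(I) = 1/182
49598 - c(57/O(6)) = 49598 - 1*1/182 = 49598 - 1/182 = 9026835/182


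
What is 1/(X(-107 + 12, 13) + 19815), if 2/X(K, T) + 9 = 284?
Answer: 275/5449127 ≈ 5.0467e-5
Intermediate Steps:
X(K, T) = 2/275 (X(K, T) = 2/(-9 + 284) = 2/275)
1/(X(-107 + 12, 13) + 19815) = 1/(2/275 + 19815) = 1/(5449127/275) = 275/5449127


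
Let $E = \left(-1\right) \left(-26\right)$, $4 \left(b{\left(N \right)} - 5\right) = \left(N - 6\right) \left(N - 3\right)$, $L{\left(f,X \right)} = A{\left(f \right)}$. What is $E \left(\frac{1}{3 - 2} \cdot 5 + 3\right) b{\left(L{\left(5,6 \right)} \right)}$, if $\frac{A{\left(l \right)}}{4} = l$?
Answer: $13416$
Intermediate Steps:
$A{\left(l \right)} = 4 l$
$L{\left(f,X \right)} = 4 f$
$b{\left(N \right)} = 5 + \frac{\left(-6 + N\right) \left(-3 + N\right)}{4}$ ($b{\left(N \right)} = 5 + \frac{\left(N - 6\right) \left(N - 3\right)}{4} = 5 + \frac{\left(-6 + N\right) \left(-3 + N\right)}{4}$)
$E = 26$
$E \left(\frac{1}{3 - 2} \cdot 5 + 3\right) b{\left(L{\left(5,6 \right)} \right)} = 26 \left(\frac{1}{3 - 2} \cdot 5 + 3\right) \left(\frac{19}{2} - \frac{9 \cdot 4 \cdot 5}{4} + \frac{\left(4 \cdot 5\right)^{2}}{4}\right) = 26 \left(1^{-1} \cdot 5 + 3\right) \left(\frac{19}{2} - 45 + \frac{20^{2}}{4}\right) = 26 \left(1 \cdot 5 + 3\right) \left(\frac{19}{2} - 45 + \frac{1}{4} \cdot 400\right) = 26 \left(5 + 3\right) \left(\frac{19}{2} - 45 + 100\right) = 26 \cdot 8 \cdot \frac{129}{2} = 208 \cdot \frac{129}{2} = 13416$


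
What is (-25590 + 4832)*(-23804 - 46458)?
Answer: 1458498596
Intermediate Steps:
(-25590 + 4832)*(-23804 - 46458) = -20758*(-70262) = 1458498596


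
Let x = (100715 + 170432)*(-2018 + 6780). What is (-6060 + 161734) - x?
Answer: -1291046340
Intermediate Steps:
x = 1291202014 (x = 271147*4762 = 1291202014)
(-6060 + 161734) - x = (-6060 + 161734) - 1*1291202014 = 155674 - 1291202014 = -1291046340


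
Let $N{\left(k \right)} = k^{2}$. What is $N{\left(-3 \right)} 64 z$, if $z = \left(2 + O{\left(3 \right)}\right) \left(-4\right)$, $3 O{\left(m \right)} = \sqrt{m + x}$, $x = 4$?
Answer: $-4608 - 768 \sqrt{7} \approx -6639.9$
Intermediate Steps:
$O{\left(m \right)} = \frac{\sqrt{4 + m}}{3}$ ($O{\left(m \right)} = \frac{\sqrt{m + 4}}{3} = \frac{\sqrt{4 + m}}{3}$)
$z = -8 - \frac{4 \sqrt{7}}{3}$ ($z = \left(2 + \frac{\sqrt{4 + 3}}{3}\right) \left(-4\right) = \left(2 + \frac{\sqrt{7}}{3}\right) \left(-4\right) = -8 - \frac{4 \sqrt{7}}{3} \approx -11.528$)
$N{\left(-3 \right)} 64 z = \left(-3\right)^{2} \cdot 64 \left(-8 - \frac{4 \sqrt{7}}{3}\right) = 9 \cdot 64 \left(-8 - \frac{4 \sqrt{7}}{3}\right) = 576 \left(-8 - \frac{4 \sqrt{7}}{3}\right) = -4608 - 768 \sqrt{7}$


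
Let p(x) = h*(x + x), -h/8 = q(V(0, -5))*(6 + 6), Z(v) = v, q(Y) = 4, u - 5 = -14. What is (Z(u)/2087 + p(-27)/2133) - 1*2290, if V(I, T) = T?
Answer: -375957065/164873 ≈ -2280.3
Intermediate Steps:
u = -9 (u = 5 - 14 = -9)
h = -384 (h = -32*(6 + 6) = -32*12 = -8*48 = -384)
p(x) = -768*x (p(x) = -384*(x + x) = -768*x)
(Z(u)/2087 + p(-27)/2133) - 1*2290 = (-9/2087 - 768*(-27)/2133) - 1*2290 = (-9*1/2087 + 20736*(1/2133)) - 2290 = (-9/2087 + 768/79) - 2290 = 1602105/164873 - 2290 = -375957065/164873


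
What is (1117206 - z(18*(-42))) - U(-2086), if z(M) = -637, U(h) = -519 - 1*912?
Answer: 1119274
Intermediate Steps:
U(h) = -1431 (U(h) = -519 - 912 = -1431)
(1117206 - z(18*(-42))) - U(-2086) = (1117206 - 1*(-637)) - 1*(-1431) = (1117206 + 637) + 1431 = 1117843 + 1431 = 1119274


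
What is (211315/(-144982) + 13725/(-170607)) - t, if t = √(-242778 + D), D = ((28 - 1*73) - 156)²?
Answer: -12680565385/8244981358 - I*√202377 ≈ -1.538 - 449.86*I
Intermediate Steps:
D = 40401 (D = ((28 - 73) - 156)² = (-45 - 156)² = (-201)² = 40401)
t = I*√202377 (t = √(-242778 + 40401) = √(-202377) = I*√202377 ≈ 449.86*I)
(211315/(-144982) + 13725/(-170607)) - t = (211315/(-144982) + 13725/(-170607)) - I*√202377 = (211315*(-1/144982) + 13725*(-1/170607)) - I*√202377 = (-211315/144982 - 4575/56869) - I*√202377 = -12680565385/8244981358 - I*√202377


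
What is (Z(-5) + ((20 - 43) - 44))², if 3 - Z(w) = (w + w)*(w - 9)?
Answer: 41616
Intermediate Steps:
Z(w) = 3 - 2*w*(-9 + w) (Z(w) = 3 - (w + w)*(w - 9) = 3 - 2*w*(-9 + w))
(Z(-5) + ((20 - 43) - 44))² = ((3 - 2*(-5)² + 18*(-5)) + ((20 - 43) - 44))² = ((3 - 2*25 - 90) + (-23 - 44))² = ((3 - 50 - 90) - 67)² = (-137 - 67)² = (-204)² = 41616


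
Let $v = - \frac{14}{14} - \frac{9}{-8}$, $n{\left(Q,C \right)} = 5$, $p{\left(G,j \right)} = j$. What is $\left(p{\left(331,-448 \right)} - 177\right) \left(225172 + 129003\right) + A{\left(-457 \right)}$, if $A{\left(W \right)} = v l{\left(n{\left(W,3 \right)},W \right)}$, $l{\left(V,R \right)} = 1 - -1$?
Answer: $- \frac{885437499}{4} \approx -2.2136 \cdot 10^{8}$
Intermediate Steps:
$l{\left(V,R \right)} = 2$ ($l{\left(V,R \right)} = 1 + 1 = 2$)
$v = \frac{1}{8}$ ($v = \left(-14\right) \frac{1}{14} - - \frac{9}{8} = -1 + \frac{9}{8} = \frac{1}{8} \approx 0.125$)
$A{\left(W \right)} = \frac{1}{4}$ ($A{\left(W \right)} = \frac{1}{8} \cdot 2 = \frac{1}{4}$)
$\left(p{\left(331,-448 \right)} - 177\right) \left(225172 + 129003\right) + A{\left(-457 \right)} = \left(-448 - 177\right) \left(225172 + 129003\right) + \frac{1}{4} = \left(-625\right) 354175 + \frac{1}{4} = -221359375 + \frac{1}{4} = - \frac{885437499}{4}$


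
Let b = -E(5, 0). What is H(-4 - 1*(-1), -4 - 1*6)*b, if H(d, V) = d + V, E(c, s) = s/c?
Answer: 0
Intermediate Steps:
b = 0 (b = -0/5 = -1*0 = 0)
H(d, V) = V + d
H(-4 - 1*(-1), -4 - 1*6)*b = ((-4 - 1*6) + (-4 - 1*(-1)))*0 = ((-4 - 6) + (-4 + 1))*0 = (-10 - 3)*0 = -13*0 = 0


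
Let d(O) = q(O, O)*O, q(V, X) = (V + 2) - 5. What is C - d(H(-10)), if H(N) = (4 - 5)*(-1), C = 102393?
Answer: 102395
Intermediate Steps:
q(V, X) = -3 + V (q(V, X) = (2 + V) - 5 = -3 + V)
H(N) = 1 (H(N) = -1*(-1) = 1)
d(O) = O*(-3 + O) (d(O) = (-3 + O)*O = O*(-3 + O))
C - d(H(-10)) = 102393 - (-3 + 1) = 102393 - (-2) = 102393 - 1*(-2) = 102393 + 2 = 102395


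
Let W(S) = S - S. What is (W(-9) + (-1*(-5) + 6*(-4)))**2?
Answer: 361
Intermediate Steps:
W(S) = 0
(W(-9) + (-1*(-5) + 6*(-4)))**2 = (0 + (-1*(-5) + 6*(-4)))**2 = (0 + (5 - 24))**2 = (0 - 19)**2 = (-19)**2 = 361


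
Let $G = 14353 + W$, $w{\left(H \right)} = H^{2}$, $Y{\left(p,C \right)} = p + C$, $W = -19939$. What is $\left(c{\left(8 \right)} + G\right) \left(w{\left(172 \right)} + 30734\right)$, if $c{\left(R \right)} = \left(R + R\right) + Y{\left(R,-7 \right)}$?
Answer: $-335910942$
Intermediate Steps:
$Y{\left(p,C \right)} = C + p$
$G = -5586$ ($G = 14353 - 19939 = -5586$)
$c{\left(R \right)} = -7 + 3 R$ ($c{\left(R \right)} = \left(R + R\right) + \left(-7 + R\right) = 2 R + \left(-7 + R\right) = -7 + 3 R$)
$\left(c{\left(8 \right)} + G\right) \left(w{\left(172 \right)} + 30734\right) = \left(\left(-7 + 3 \cdot 8\right) - 5586\right) \left(172^{2} + 30734\right) = \left(\left(-7 + 24\right) - 5586\right) \left(29584 + 30734\right) = \left(17 - 5586\right) 60318 = \left(-5569\right) 60318 = -335910942$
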